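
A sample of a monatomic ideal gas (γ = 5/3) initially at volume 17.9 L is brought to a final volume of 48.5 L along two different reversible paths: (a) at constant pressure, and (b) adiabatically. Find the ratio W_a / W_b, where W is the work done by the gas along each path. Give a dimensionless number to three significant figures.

Path (a) isobaric: W = P₁(V₂ − V₁) → W_a/(P₁V₁) = 1.709.
Path (b) adiabatic: W = P₁V₁(1 − (V₁/V₂)^(γ−1))/(γ−1) → W_b/(P₁V₁) = 0.7282.
W_a / W_b = 1.709 / 0.7282 = 2.348.

W_a / W_b ≈ 2.35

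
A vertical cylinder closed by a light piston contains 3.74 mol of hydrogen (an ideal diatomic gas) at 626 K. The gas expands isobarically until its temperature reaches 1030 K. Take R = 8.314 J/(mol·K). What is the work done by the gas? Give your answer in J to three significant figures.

W ≈ 12600 J

Isobaric: W = P ΔV = nR ΔT.
W = (3.74)(8.314)(1030 − 626) = 12562 J.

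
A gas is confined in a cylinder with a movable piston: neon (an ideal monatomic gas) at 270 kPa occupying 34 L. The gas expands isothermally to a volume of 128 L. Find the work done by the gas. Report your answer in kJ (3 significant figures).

Isothermal: W = nRT ln(V₂/V₁) = P₁V₁ ln(V₂/V₁).
P₁V₁ = (270 kPa)(34 L) = 9180 J.
W = 9180 × ln(128/34) = 9180 × 1.326
W_by_gas = 12170 J.

W ≈ 12.2 kJ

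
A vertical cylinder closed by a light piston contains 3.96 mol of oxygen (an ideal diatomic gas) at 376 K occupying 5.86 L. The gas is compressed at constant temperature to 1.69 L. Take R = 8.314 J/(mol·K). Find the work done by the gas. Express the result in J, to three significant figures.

W ≈ -15400 J

Isothermal: W = nRT ln(V₂/V₁).
W = (3.96)(8.314)(376) × ln(1.69/5.86)
  = 12379 × -1.243
W_by_gas = -15393 J.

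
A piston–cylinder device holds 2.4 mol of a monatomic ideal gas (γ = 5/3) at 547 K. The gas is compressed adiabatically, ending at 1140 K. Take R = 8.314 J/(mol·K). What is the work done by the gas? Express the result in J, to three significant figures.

Adiabatic ⇒ Q = 0, so W_by = −ΔU = nCᵥ(T₁ − T₂).
Cᵥ = 3R/2 = 12.47 J/(mol·K).
W = (2.4)(12.47)(547 − 1140) = -17749 J.

W ≈ -17700 J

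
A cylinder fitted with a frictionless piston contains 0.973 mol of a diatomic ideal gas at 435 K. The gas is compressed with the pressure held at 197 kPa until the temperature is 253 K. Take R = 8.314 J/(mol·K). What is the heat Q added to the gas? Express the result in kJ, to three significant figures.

Isobaric: W = nRΔT = (0.973)(8.314)(-182) = -1472 J.
ΔU = nCᵥΔT with Cᵥ = 5R/2: ΔU = (0.973)(20.79)(-182) = -3681 J.
Q = ΔU + W = -3681 − 1472 = -5153 J.

Q ≈ -5.15 kJ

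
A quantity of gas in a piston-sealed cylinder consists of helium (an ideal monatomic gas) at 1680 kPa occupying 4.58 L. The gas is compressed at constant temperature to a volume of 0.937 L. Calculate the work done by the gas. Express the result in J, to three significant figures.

W ≈ -12200 J

Isothermal: W = nRT ln(V₂/V₁) = P₁V₁ ln(V₂/V₁).
P₁V₁ = (1680 kPa)(4.58 L) = 7694 J.
W = 7694 × ln(0.937/4.58) = 7694 × -1.587
W_by_gas = -12209 J.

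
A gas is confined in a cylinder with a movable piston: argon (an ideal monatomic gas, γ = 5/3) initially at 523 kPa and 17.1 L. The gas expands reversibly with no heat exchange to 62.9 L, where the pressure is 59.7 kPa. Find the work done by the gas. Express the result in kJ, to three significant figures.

W ≈ 7.78 kJ

Adiabatic: W = (P₁V₁ − P₂V₂)/(γ − 1) with γ = 5/3.
P₁V₁ = 8943 J, P₂V₂ = 3755 J.
W = (8943 − 3755) / 0.6667 = 7782 J.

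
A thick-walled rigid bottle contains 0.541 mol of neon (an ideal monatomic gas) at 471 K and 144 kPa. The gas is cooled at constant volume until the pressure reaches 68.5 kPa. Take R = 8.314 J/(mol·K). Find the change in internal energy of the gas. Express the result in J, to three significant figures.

ΔU ≈ -1670 J

Constant volume ⇒ W = 0, so Q = ΔU = nCᵥΔT with Cᵥ = 3R/2 = 12.47 J/(mol·K).
At constant V, T₂/T₁ = P₂/P₁ ⇒ ΔT = T₁(P₂/P₁ − 1) = 471·(68.5/144 − 1) = -246.9 K.
ΔU = (0.541)(12.47)(-246.9) = -1666 J.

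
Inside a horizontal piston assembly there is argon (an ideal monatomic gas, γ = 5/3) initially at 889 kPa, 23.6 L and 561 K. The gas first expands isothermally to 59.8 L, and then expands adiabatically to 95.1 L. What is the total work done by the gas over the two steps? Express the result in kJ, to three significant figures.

Step 1 (isothermal): W = P₁V₁ ln(V₂/V₁) = (20980) ln(59.8/23.6) = 19507 J.
After step 1: P = 350.8 kPa, V = 59.8 L, T = 561 K.
Step 2 (adiabatic): W = (P₁V₁ − P₂V₂)/(γ−1) = (20980 − 15399)/0.667 = 8372 J.
W_total = 19507 + 8372 = 27879 J.

W_total ≈ 27.9 kJ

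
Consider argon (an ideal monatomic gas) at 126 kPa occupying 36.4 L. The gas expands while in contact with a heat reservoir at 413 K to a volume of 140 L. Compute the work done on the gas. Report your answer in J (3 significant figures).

W ≈ -6180 J

Isothermal: W = nRT ln(V₂/V₁) = P₁V₁ ln(V₂/V₁).
P₁V₁ = (126 kPa)(36.4 L) = 4586 J.
W = 4586 × ln(140/36.4) = 4586 × 1.347
W_by_gas = 6178 J; work on gas = −W_by = -6178 J.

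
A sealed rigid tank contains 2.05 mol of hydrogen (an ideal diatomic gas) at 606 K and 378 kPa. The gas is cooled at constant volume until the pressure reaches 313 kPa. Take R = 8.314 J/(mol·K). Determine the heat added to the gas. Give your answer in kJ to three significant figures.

Constant volume ⇒ W = 0, so Q = ΔU = nCᵥΔT with Cᵥ = 5R/2 = 20.79 J/(mol·K).
At constant V, T₂/T₁ = P₂/P₁ ⇒ ΔT = T₁(P₂/P₁ − 1) = 606·(313/378 − 1) = -104.2 K.
ΔU = (2.05)(20.79)(-104.2) = -4440 J.

Q ≈ -4.44 kJ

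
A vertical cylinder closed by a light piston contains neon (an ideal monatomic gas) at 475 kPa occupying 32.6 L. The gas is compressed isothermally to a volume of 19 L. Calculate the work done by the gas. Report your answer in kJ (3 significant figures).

Isothermal: W = nRT ln(V₂/V₁) = P₁V₁ ln(V₂/V₁).
P₁V₁ = (475 kPa)(32.6 L) = 15485 J.
W = 15485 × ln(19/32.6) = 15485 × -0.5399
W_by_gas = -8360 J.

W ≈ -8.36 kJ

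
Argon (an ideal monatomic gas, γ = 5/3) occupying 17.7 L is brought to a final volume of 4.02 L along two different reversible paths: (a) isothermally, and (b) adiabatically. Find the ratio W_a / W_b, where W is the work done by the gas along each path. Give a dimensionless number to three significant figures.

W_a / W_b ≈ 0.586

Path (a) isothermal: W = P₁V₁ ln(V₂/V₁) → W_a/(P₁V₁) = -1.482.
Path (b) adiabatic: W = P₁V₁(1 − (V₁/V₂)^(γ−1))/(γ−1) → W_b/(P₁V₁) = -2.53.
W_a / W_b = -1.482 / -2.53 = 0.586.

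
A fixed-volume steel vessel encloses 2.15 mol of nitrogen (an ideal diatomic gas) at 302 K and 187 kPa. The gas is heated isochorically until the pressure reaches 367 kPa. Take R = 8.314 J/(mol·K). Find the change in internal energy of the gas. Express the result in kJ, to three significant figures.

Constant volume ⇒ W = 0, so Q = ΔU = nCᵥΔT with Cᵥ = 5R/2 = 20.79 J/(mol·K).
At constant V, T₂/T₁ = P₂/P₁ ⇒ ΔT = T₁(P₂/P₁ − 1) = 302·(367/187 − 1) = 290.7 K.
ΔU = (2.15)(20.79)(290.7) = 12991 J.

ΔU ≈ 13.0 kJ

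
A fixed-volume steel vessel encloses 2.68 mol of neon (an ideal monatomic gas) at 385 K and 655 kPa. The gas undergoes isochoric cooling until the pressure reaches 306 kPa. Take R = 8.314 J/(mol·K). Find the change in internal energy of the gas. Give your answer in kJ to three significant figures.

Constant volume ⇒ W = 0, so Q = ΔU = nCᵥΔT with Cᵥ = 3R/2 = 12.47 J/(mol·K).
At constant V, T₂/T₁ = P₂/P₁ ⇒ ΔT = T₁(P₂/P₁ − 1) = 385·(306/655 − 1) = -205.1 K.
ΔU = (2.68)(12.47)(-205.1) = -6856 J.

ΔU ≈ -6.86 kJ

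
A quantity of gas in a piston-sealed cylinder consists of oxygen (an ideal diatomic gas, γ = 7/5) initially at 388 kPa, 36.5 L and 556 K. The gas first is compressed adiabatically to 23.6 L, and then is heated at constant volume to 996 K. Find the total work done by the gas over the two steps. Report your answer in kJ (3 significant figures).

W_total ≈ -6.75 kJ

Step 1 (adiabatic): W = (P₁V₁ − P₂V₂)/(γ−1) = (14162 − 16861)/0.4 = -6747 J.
Step 2 (isochoric): W = 0 (constant volume).
W_total = -6747 + 0 = -6747 J.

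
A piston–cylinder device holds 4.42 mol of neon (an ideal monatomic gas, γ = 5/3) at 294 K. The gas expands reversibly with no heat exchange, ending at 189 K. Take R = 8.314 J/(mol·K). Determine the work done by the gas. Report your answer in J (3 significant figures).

Adiabatic ⇒ Q = 0, so W_by = −ΔU = nCᵥ(T₁ − T₂).
Cᵥ = 3R/2 = 12.47 J/(mol·K).
W = (4.42)(12.47)(294 − 189) = 5788 J.

W ≈ 5790 J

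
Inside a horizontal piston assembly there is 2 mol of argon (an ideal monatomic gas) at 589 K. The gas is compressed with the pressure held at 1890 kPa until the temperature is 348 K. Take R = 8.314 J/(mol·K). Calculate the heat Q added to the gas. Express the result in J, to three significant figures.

Isobaric: W = nRΔT = (2)(8.314)(-241) = -4007 J.
ΔU = nCᵥΔT with Cᵥ = 3R/2: ΔU = (2)(12.47)(-241) = -6011 J.
Q = ΔU + W = -6011 − 4007 = -10018 J.

Q ≈ -10000 J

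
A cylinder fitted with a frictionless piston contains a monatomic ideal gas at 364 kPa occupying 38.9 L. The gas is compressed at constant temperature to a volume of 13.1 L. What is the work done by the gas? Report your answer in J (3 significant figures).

Isothermal: W = nRT ln(V₂/V₁) = P₁V₁ ln(V₂/V₁).
P₁V₁ = (364 kPa)(38.9 L) = 14160 J.
W = 14160 × ln(13.1/38.9) = 14160 × -1.088
W_by_gas = -15411 J.

W ≈ -15400 J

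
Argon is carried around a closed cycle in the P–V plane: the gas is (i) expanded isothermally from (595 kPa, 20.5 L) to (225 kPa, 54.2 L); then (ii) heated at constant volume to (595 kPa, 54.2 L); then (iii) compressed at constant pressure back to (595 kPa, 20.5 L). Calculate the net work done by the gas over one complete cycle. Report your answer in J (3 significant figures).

Leg (i): W = PᵢVᵢ ln(V_f/Vᵢ) = (12198) ln(54.2/20.5) = 11859 J.
Leg (ii): W = 0.
Leg (iii): W = PΔV = (595)(20.5 − 54.2) = -20052 J.
W_net = 11859 − 20052 = -8192 J.

W_net ≈ -8190 J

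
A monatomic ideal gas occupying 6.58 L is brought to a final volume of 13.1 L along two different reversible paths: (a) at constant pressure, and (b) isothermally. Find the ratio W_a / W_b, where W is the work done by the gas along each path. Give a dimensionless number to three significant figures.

W_a / W_b ≈ 1.44

Path (a) isobaric: W = P₁(V₂ − V₁) → W_a/(P₁V₁) = 0.9909.
Path (b) isothermal: W = P₁V₁ ln(V₂/V₁) → W_b/(P₁V₁) = 0.6886.
W_a / W_b = 0.9909 / 0.6886 = 1.439.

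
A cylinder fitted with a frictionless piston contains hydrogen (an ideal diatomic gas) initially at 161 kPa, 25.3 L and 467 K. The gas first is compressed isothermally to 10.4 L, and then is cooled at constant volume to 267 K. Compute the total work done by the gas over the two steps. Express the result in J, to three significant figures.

Step 1 (isothermal): W = P₁V₁ ln(V₂/V₁) = (4073) ln(10.4/25.3) = -3621 J.
Step 2 (isochoric): W = 0 (constant volume).
W_total = -3621 + 0 = -3621 J.

W_total ≈ -3620 J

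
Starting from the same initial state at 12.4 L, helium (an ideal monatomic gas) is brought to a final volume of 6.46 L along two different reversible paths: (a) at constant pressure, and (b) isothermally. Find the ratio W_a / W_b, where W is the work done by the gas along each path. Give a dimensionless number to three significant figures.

W_a / W_b ≈ 0.735

Path (a) isobaric: W = P₁(V₂ − V₁) → W_a/(P₁V₁) = -0.479.
Path (b) isothermal: W = P₁V₁ ln(V₂/V₁) → W_b/(P₁V₁) = -0.6521.
W_a / W_b = -0.479 / -0.6521 = 0.7346.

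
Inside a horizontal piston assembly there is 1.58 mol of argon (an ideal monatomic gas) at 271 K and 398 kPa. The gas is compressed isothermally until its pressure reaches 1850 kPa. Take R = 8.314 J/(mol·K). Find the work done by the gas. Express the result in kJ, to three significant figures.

W ≈ -5.47 kJ

Isothermal process: W = nRT ln(V₂/V₁) = nRT ln(P₁/P₂).
W = (1.58)(8.314)(271) × ln(398/1850)
  = 3560 × ln(0.2151) = 3560 × -1.536
W_by_gas = -5470 J.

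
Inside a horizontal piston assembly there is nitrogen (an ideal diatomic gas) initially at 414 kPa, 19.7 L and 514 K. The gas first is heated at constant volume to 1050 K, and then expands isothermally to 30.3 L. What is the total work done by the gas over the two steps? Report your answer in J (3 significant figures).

W_total ≈ 7170 J

Step 1 (isochoric): W = 0 (constant volume).
After step 1: P = 845.7 kPa (V unchanged).
Step 2 (isothermal): W = P₁V₁ ln(V₂/V₁) = (16661) ln(30.3/19.7) = 7173 J.
W_total = 0 + 7173 = 7173 J.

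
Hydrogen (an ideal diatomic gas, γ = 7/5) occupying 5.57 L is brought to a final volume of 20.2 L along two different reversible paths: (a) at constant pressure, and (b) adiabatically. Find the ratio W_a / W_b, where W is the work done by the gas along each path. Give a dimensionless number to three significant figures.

W_a / W_b ≈ 2.61

Path (a) isobaric: W = P₁(V₂ − V₁) → W_a/(P₁V₁) = 2.627.
Path (b) adiabatic: W = P₁V₁(1 − (V₁/V₂)^(γ−1))/(γ−1) → W_b/(P₁V₁) = 1.007.
W_a / W_b = 2.627 / 1.007 = 2.609.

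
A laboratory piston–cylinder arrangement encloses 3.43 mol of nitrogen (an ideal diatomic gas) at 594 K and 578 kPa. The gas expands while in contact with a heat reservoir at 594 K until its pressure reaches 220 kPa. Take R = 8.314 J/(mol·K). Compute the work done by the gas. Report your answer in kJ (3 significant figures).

Isothermal process: W = nRT ln(V₂/V₁) = nRT ln(P₁/P₂).
W = (3.43)(8.314)(594) × ln(578/220)
  = 16939 × ln(2.627) = 16939 × 0.9659
W_by_gas = 16362 J.

W ≈ 16.4 kJ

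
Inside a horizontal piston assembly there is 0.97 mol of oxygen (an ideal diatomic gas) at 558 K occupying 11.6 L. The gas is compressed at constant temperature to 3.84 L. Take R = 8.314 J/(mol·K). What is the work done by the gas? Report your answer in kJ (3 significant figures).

W ≈ -4.97 kJ

Isothermal: W = nRT ln(V₂/V₁).
W = (0.97)(8.314)(558) × ln(3.84/11.6)
  = 4500 × -1.106
W_by_gas = -4975 J.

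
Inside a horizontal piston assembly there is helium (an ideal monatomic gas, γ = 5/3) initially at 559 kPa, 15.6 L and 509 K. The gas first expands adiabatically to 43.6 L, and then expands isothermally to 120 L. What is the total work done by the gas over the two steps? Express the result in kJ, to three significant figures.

Step 1 (adiabatic): W = (P₁V₁ − P₂V₂)/(γ−1) = (8720 − 4395)/0.667 = 6488 J.
After step 1: P = 100.8 kPa, V = 43.6 L, T = 256.5 K.
Step 2 (isothermal): W = P₁V₁ ln(V₂/V₁) = (4395) ln(120/43.6) = 4450 J.
W_total = 6488 + 4450 = 10938 J.

W_total ≈ 10.9 kJ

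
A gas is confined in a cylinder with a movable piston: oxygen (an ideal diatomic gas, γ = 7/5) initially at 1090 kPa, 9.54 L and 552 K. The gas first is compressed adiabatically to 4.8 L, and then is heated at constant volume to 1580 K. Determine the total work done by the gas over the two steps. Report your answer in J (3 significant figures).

W_total ≈ -8220 J

Step 1 (adiabatic): W = (P₁V₁ − P₂V₂)/(γ−1) = (10399 − 13687)/0.4 = -8220 J.
Step 2 (isochoric): W = 0 (constant volume).
W_total = -8220 + 0 = -8220 J.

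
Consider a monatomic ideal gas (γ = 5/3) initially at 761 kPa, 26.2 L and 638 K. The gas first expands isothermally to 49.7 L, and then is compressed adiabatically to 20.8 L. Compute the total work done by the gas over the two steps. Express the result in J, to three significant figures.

W_total ≈ -10800 J

Step 1 (isothermal): W = P₁V₁ ln(V₂/V₁) = (19938) ln(49.7/26.2) = 12765 J.
After step 1: P = 401.2 kPa, V = 49.7 L, T = 638 K.
Step 2 (adiabatic): W = (P₁V₁ − P₂V₂)/(γ−1) = (19938 − 35635)/0.667 = -23546 J.
W_total = 12765 − 23546 = -10780 J.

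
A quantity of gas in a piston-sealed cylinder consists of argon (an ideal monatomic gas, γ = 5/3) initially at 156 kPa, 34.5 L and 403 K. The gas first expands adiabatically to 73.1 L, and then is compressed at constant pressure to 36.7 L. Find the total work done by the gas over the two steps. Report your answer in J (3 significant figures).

W_total ≈ 1550 J

Step 1 (adiabatic): W = (P₁V₁ − P₂V₂)/(γ−1) = (5382 − 3262)/0.667 = 3179 J.
After step 1: P = 44.63 kPa, V = 73.1 L, T = 244.3 K.
Step 2 (isobaric): W = PΔV = (44.63 kPa)(36.7 − 73.1 L) = -1625 J.
W_total = 3179 − 1625 = 1555 J.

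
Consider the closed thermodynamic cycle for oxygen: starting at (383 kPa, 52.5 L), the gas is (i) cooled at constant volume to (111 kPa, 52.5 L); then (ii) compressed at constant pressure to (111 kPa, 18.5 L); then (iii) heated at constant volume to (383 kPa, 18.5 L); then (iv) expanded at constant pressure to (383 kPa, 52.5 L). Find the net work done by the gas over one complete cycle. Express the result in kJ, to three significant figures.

W_net ≈ 9.25 kJ

Constant-volume legs do no work.
W(ii) = (111)(18.5 − 52.5) = -3774 J; W(iv) = (383)(52.5 − 18.5) = 13022 J.
W_net = -3774 + 13022 = 9248 J (the clockwise enclosed area).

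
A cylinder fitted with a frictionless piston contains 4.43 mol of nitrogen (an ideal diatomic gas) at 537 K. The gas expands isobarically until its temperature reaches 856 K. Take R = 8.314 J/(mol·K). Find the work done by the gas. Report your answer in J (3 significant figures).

Isobaric: W = P ΔV = nR ΔT.
W = (4.43)(8.314)(856 − 537) = 11749 J.

W ≈ 11700 J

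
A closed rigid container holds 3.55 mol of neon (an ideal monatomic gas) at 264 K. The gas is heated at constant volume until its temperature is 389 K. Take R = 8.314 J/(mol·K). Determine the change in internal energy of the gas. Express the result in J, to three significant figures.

ΔU ≈ 5530 J

Constant volume ⇒ W = 0, so Q = ΔU = nCᵥΔT with Cᵥ = 3R/2 = 12.47 J/(mol·K).
ΔU = (3.55)(12.47)(389 − 264) = 5534 J.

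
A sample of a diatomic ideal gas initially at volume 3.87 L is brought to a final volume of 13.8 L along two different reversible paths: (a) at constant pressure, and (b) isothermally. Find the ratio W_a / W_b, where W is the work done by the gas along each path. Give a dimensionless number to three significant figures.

W_a / W_b ≈ 2.02

Path (a) isobaric: W = P₁(V₂ − V₁) → W_a/(P₁V₁) = 2.566.
Path (b) isothermal: W = P₁V₁ ln(V₂/V₁) → W_b/(P₁V₁) = 1.271.
W_a / W_b = 2.566 / 1.271 = 2.018.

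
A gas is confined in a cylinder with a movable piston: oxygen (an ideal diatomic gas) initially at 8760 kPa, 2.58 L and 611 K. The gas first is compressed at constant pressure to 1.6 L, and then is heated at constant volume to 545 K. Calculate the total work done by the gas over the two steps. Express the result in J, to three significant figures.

W_total ≈ -8580 J

Step 1 (isobaric): W = PΔV = (8760 kPa)(1.6 − 2.58 L) = -8585 J.
Step 2 (isochoric): W = 0 (constant volume).
W_total = -8585 + 0 = -8585 J.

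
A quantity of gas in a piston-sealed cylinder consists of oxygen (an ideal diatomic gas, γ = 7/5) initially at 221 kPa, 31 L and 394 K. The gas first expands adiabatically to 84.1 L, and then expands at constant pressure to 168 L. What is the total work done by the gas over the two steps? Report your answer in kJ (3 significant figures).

Step 1 (adiabatic): W = (P₁V₁ − P₂V₂)/(γ−1) = (6851 − 4596)/0.4 = 5637 J.
After step 1: P = 54.65 kPa, V = 84.1 L, T = 264.3 K.
Step 2 (isobaric): W = PΔV = (54.65 kPa)(168 − 84.1 L) = 4585 J.
W_total = 5637 + 4585 = 10223 J.

W_total ≈ 10.2 kJ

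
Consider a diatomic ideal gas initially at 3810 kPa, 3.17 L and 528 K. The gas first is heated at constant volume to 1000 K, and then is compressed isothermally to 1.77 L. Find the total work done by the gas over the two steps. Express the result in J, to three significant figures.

W_total ≈ -13300 J

Step 1 (isochoric): W = 0 (constant volume).
After step 1: P = 7216 kPa (V unchanged).
Step 2 (isothermal): W = P₁V₁ ln(V₂/V₁) = (22874) ln(1.77/3.17) = -13330 J.
W_total = 0 − 13330 = -13330 J.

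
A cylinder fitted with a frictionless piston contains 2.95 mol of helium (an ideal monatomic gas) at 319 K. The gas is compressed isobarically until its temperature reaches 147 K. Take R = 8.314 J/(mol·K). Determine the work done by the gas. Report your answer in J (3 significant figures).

W ≈ -4220 J

Isobaric: W = P ΔV = nR ΔT.
W = (2.95)(8.314)(147 − 319) = -4219 J.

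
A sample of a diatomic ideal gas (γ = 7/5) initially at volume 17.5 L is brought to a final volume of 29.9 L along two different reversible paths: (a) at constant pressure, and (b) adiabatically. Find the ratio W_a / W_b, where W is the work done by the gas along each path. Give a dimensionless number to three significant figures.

W_a / W_b ≈ 1.47

Path (a) isobaric: W = P₁(V₂ − V₁) → W_a/(P₁V₁) = 0.7086.
Path (b) adiabatic: W = P₁V₁(1 − (V₁/V₂)^(γ−1))/(γ−1) → W_b/(P₁V₁) = 0.4822.
W_a / W_b = 0.7086 / 0.4822 = 1.47.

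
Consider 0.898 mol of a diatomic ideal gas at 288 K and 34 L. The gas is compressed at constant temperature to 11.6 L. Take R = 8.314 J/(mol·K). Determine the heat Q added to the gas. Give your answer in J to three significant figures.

Q ≈ -2310 J

Isothermal ⇒ ΔU = 0, so Q = W = nRT ln(V₂/V₁).
Q = (0.898)(8.314)(288) ln(11.6/34) = 2150 × -1.075 = -2312 J.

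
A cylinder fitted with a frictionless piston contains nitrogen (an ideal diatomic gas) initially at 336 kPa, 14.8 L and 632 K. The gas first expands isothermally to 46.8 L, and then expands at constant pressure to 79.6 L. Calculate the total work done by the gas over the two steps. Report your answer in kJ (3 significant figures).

W_total ≈ 9.21 kJ

Step 1 (isothermal): W = P₁V₁ ln(V₂/V₁) = (4973) ln(46.8/14.8) = 5725 J.
After step 1: P = 106.3 kPa, V = 46.8 L, T = 632 K.
Step 2 (isobaric): W = PΔV = (106.3 kPa)(79.6 − 46.8 L) = 3485 J.
W_total = 5725 + 3485 = 9210 J.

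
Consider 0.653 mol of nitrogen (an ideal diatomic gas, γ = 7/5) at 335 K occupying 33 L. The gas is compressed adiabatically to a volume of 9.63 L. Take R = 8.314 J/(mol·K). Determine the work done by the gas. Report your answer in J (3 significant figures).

Adiabatic: TV^(γ−1) = const with γ = 7/5.
T₂ = T₁ (V₁/V₂)^(γ−1) = 335 × (33/9.63)^0.4 = 335 × 1.637 = 548.3 K.
W_by = nCᵥ(T₁ − T₂) = (0.653)(20.79)(335 − 548.3) = -2895 J.

W ≈ -2890 J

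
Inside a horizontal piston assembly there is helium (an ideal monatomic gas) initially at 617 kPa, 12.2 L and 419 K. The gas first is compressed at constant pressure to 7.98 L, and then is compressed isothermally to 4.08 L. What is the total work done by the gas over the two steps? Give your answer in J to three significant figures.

W_total ≈ -5910 J

Step 1 (isobaric): W = PΔV = (617 kPa)(7.98 − 12.2 L) = -2604 J.
After step 1: P = 617 kPa, V = 7.98 L, T = 274.1 K.
Step 2 (isothermal): W = P₁V₁ ln(V₂/V₁) = (4924) ln(4.08/7.98) = -3303 J.
W_total = -2604 − 3303 = -5907 J.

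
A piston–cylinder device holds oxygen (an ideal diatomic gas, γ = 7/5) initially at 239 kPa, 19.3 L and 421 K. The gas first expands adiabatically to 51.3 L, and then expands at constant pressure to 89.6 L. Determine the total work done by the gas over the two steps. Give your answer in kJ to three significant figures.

W_total ≈ 6.06 kJ

Step 1 (adiabatic): W = (P₁V₁ − P₂V₂)/(γ−1) = (4613 − 3120)/0.4 = 3732 J.
After step 1: P = 60.82 kPa, V = 51.3 L, T = 284.7 K.
Step 2 (isobaric): W = PΔV = (60.82 kPa)(89.6 − 51.3 L) = 2329 J.
W_total = 3732 + 2329 = 6061 J.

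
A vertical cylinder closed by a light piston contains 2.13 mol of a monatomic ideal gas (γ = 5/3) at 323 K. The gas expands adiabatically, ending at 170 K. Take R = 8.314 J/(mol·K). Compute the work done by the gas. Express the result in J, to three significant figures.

Adiabatic ⇒ Q = 0, so W_by = −ΔU = nCᵥ(T₁ − T₂).
Cᵥ = 3R/2 = 12.47 J/(mol·K).
W = (2.13)(12.47)(323 − 170) = 4064 J.

W ≈ 4060 J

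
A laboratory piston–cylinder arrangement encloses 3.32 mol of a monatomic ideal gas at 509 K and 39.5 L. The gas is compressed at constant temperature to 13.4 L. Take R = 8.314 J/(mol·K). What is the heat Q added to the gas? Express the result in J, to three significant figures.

Isothermal ⇒ ΔU = 0, so Q = W = nRT ln(V₂/V₁).
Q = (3.32)(8.314)(509) ln(13.4/39.5) = 14050 × -1.081 = -15188 J.

Q ≈ -15200 J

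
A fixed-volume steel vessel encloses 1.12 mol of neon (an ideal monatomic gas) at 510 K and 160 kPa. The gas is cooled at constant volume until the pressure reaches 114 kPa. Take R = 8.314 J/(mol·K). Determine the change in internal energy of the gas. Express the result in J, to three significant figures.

Constant volume ⇒ W = 0, so Q = ΔU = nCᵥΔT with Cᵥ = 3R/2 = 12.47 J/(mol·K).
At constant V, T₂/T₁ = P₂/P₁ ⇒ ΔT = T₁(P₂/P₁ − 1) = 510·(114/160 − 1) = -146.6 K.
ΔU = (1.12)(12.47)(-146.6) = -2048 J.

ΔU ≈ -2050 J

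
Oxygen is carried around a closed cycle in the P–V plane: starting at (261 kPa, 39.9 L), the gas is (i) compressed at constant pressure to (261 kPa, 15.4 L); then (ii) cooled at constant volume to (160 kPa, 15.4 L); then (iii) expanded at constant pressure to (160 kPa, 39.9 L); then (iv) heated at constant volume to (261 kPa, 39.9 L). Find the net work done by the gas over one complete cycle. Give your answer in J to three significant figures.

W_net ≈ -2470 J

Constant-volume legs do no work.
W(i) = (261)(15.4 − 39.9) = -6394 J; W(iii) = (160)(39.9 − 15.4) = 3920 J.
W_net = -6394 + 3920 = -2474 J (the counter-clockwise enclosed area).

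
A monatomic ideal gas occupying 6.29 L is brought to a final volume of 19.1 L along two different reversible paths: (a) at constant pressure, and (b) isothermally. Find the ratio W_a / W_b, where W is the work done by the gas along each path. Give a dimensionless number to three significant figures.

Path (a) isobaric: W = P₁(V₂ − V₁) → W_a/(P₁V₁) = 2.037.
Path (b) isothermal: W = P₁V₁ ln(V₂/V₁) → W_b/(P₁V₁) = 1.111.
W_a / W_b = 2.037 / 1.111 = 1.834.

W_a / W_b ≈ 1.83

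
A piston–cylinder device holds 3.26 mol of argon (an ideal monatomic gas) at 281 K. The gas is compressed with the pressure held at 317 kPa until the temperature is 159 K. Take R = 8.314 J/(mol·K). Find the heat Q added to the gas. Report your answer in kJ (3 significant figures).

Q ≈ -8.27 kJ

Isobaric: W = nRΔT = (3.26)(8.314)(-122) = -3307 J.
ΔU = nCᵥΔT with Cᵥ = 3R/2: ΔU = (3.26)(12.47)(-122) = -4960 J.
Q = ΔU + W = -4960 − 3307 = -8267 J.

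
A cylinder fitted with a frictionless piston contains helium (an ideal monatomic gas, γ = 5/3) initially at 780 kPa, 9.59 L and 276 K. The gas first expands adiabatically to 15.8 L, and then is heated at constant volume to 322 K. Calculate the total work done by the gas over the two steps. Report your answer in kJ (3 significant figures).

W_total ≈ 3.18 kJ

Step 1 (adiabatic): W = (P₁V₁ − P₂V₂)/(γ−1) = (7480 − 5362)/0.667 = 3177 J.
Step 2 (isochoric): W = 0 (constant volume).
W_total = 3177 + 0 = 3177 J.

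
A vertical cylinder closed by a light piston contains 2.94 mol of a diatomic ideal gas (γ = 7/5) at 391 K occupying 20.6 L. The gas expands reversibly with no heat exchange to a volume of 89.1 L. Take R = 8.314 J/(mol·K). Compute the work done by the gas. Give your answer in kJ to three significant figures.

W ≈ 10.6 kJ

Adiabatic: TV^(γ−1) = const with γ = 7/5.
T₂ = T₁ (V₁/V₂)^(γ−1) = 391 × (20.6/89.1)^0.4 = 391 × 0.5567 = 217.7 K.
W_by = nCᵥ(T₁ − T₂) = (2.94)(20.79)(391 − 217.7) = 10593 J.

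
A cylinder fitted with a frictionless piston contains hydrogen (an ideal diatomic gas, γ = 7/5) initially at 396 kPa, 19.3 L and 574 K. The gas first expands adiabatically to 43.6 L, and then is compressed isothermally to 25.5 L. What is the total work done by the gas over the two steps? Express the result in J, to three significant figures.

Step 1 (adiabatic): W = (P₁V₁ − P₂V₂)/(γ−1) = (7643 − 5517)/0.4 = 5315 J.
After step 1: P = 126.5 kPa, V = 43.6 L, T = 414.3 K.
Step 2 (isothermal): W = P₁V₁ ln(V₂/V₁) = (5517) ln(25.5/43.6) = -2959 J.
W_total = 5315 − 2959 = 2356 J.

W_total ≈ 2360 J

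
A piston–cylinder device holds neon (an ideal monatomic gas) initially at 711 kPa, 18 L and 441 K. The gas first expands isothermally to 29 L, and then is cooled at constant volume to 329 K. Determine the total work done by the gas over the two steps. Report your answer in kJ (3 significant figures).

W_total ≈ 6.10 kJ

Step 1 (isothermal): W = P₁V₁ ln(V₂/V₁) = (12798) ln(29/18) = 6104 J.
Step 2 (isochoric): W = 0 (constant volume).
W_total = 6104 + 0 = 6104 J.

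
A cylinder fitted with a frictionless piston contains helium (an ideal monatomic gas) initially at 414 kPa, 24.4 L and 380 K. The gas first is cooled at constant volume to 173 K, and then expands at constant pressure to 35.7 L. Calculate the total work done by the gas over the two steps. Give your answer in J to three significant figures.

W_total ≈ 2130 J

Step 1 (isochoric): W = 0 (constant volume).
After step 1: P = 188.5 kPa (V unchanged).
Step 2 (isobaric): W = PΔV = (188.5 kPa)(35.7 − 24.4 L) = 2130 J.
W_total = 0 + 2130 = 2130 J.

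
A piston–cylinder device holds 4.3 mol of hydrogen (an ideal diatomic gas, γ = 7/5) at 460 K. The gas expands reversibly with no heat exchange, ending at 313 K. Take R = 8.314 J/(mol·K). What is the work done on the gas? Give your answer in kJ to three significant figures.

W ≈ -13.1 kJ

Adiabatic ⇒ Q = 0, so W_by = −ΔU = nCᵥ(T₁ − T₂).
Cᵥ = 5R/2 = 20.79 J/(mol·K).
W = (4.3)(20.79)(460 − 313) = 13138 J.
Work on gas = −W_by = -13138 J.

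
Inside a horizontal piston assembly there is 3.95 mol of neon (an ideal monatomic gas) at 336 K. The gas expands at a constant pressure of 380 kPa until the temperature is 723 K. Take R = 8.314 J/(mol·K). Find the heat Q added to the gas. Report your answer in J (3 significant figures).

Q ≈ 31800 J

Isobaric: W = nRΔT = (3.95)(8.314)(387) = 12709 J.
ΔU = nCᵥΔT with Cᵥ = 3R/2: ΔU = (3.95)(12.47)(387) = 19064 J.
Q = ΔU + W = 19064 + 12709 = 31773 J.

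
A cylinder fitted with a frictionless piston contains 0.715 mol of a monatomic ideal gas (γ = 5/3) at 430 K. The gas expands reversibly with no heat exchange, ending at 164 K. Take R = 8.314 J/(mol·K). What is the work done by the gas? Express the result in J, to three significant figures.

Adiabatic ⇒ Q = 0, so W_by = −ΔU = nCᵥ(T₁ − T₂).
Cᵥ = 3R/2 = 12.47 J/(mol·K).
W = (0.715)(12.47)(430 − 164) = 2372 J.

W ≈ 2370 J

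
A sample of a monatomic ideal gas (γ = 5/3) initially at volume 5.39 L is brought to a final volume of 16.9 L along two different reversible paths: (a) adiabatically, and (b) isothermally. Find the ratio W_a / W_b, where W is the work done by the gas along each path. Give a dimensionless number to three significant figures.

W_a / W_b ≈ 0.700

Path (a) adiabatic: W = P₁V₁(1 − (V₁/V₂)^(γ−1))/(γ−1) → W_a/(P₁V₁) = 0.7998.
Path (b) isothermal: W = P₁V₁ ln(V₂/V₁) → W_b/(P₁V₁) = 1.143.
W_a / W_b = 0.7998 / 1.143 = 0.6999.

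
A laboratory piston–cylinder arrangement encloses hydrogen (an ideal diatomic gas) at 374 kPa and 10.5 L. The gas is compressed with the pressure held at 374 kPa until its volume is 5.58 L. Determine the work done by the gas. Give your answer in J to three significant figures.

W ≈ -1840 J

Isobaric: W = P ΔV.
W = (374 kPa)(5.58 − 10.5 L) = (374)(-4.92) = -1840 J.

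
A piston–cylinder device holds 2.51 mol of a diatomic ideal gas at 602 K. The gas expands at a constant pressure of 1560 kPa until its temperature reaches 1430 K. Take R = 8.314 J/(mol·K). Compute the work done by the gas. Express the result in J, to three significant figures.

W ≈ 17300 J

Isobaric: W = P ΔV = nR ΔT.
W = (2.51)(8.314)(1430 − 602) = 17279 J.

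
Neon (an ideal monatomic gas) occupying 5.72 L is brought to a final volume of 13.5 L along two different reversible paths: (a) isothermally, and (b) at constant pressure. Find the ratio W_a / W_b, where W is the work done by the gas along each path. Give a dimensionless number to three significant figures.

W_a / W_b ≈ 0.631

Path (a) isothermal: W = P₁V₁ ln(V₂/V₁) → W_a/(P₁V₁) = 0.8587.
Path (b) isobaric: W = P₁(V₂ − V₁) → W_b/(P₁V₁) = 1.36.
W_a / W_b = 0.8587 / 1.36 = 0.6313.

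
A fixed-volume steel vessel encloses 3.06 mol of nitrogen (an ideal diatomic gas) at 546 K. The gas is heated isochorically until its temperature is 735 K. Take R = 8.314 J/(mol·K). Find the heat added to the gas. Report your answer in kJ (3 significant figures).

Q ≈ 12.0 kJ

Constant volume ⇒ W = 0, so Q = ΔU = nCᵥΔT with Cᵥ = 5R/2 = 20.79 J/(mol·K).
ΔU = (3.06)(20.79)(735 − 546) = 12021 J.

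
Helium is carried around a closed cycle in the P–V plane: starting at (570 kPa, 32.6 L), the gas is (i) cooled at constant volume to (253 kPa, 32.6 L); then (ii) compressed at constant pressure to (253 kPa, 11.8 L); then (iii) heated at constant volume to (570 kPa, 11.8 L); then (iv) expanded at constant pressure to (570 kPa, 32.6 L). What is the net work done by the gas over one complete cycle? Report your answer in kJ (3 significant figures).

Constant-volume legs do no work.
W(ii) = (253)(11.8 − 32.6) = -5262 J; W(iv) = (570)(32.6 − 11.8) = 11856 J.
W_net = -5262 + 11856 = 6594 J (the clockwise enclosed area).

W_net ≈ 6.59 kJ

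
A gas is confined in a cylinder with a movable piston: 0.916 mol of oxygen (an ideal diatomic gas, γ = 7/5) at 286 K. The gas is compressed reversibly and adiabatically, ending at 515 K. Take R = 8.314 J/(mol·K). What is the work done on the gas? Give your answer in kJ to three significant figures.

W ≈ 4.36 kJ

Adiabatic ⇒ Q = 0, so W_by = −ΔU = nCᵥ(T₁ − T₂).
Cᵥ = 5R/2 = 20.79 J/(mol·K).
W = (0.916)(20.79)(286 − 515) = -4360 J.
Work on gas = −W_by = 4360 J.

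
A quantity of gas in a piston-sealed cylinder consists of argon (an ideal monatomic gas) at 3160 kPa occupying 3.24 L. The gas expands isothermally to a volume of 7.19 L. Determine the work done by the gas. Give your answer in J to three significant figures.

W ≈ 8160 J

Isothermal: W = nRT ln(V₂/V₁) = P₁V₁ ln(V₂/V₁).
P₁V₁ = (3160 kPa)(3.24 L) = 10238 J.
W = 10238 × ln(7.19/3.24) = 10238 × 0.7971
W_by_gas = 8161 J.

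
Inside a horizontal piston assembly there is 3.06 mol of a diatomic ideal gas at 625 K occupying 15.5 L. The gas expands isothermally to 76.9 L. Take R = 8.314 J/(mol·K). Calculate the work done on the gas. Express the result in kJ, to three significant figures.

Isothermal: W = nRT ln(V₂/V₁).
W = (3.06)(8.314)(625) × ln(76.9/15.5)
  = 15901 × 1.602
W_by_gas = 25467 J; work on gas = −W_by = -25467 J.

W ≈ -25.5 kJ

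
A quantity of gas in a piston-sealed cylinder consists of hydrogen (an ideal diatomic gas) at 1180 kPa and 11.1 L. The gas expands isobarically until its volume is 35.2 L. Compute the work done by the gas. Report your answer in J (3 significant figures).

W ≈ 28400 J

Isobaric: W = P ΔV.
W = (1180 kPa)(35.2 − 11.1 L) = (1180)(24.1) = 28438 J.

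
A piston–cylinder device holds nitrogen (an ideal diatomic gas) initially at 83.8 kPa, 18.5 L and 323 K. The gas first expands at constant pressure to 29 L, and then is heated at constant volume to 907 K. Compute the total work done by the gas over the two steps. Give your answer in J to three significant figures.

W_total ≈ 880 J

Step 1 (isobaric): W = PΔV = (83.8 kPa)(29 − 18.5 L) = 879.9 J.
Step 2 (isochoric): W = 0 (constant volume).
W_total = 879.9 + 0 = 879.9 J.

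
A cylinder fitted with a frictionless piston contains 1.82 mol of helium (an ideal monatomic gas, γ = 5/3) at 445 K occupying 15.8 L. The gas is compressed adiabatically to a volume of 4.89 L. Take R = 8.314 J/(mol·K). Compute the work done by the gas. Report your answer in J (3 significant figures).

W ≈ -12000 J

Adiabatic: TV^(γ−1) = const with γ = 5/3.
T₂ = T₁ (V₁/V₂)^(γ−1) = 445 × (15.8/4.89)^0.667 = 445 × 2.186 = 972.6 K.
W_by = nCᵥ(T₁ − T₂) = (1.82)(12.47)(445 − 972.6) = -11975 J.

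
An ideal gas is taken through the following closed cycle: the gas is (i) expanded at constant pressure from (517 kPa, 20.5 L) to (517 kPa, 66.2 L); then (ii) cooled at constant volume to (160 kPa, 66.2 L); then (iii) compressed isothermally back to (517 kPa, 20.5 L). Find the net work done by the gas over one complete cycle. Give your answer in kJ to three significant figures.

W_net ≈ 11.2 kJ

Leg (i): W = PΔV = (517)(66.2 − 20.5) = 23627 J.
Leg (ii): W = 0.
Leg (iii): W = PᵢVᵢ ln(V_f/Vᵢ) = (10592) ln(20.5/66.2) = -12417 J.
W_net = 23627 − 12417 = 11210 J.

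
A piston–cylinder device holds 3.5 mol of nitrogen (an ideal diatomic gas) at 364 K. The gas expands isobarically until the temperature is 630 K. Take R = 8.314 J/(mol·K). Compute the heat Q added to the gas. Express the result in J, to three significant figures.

Isobaric: W = nRΔT = (3.5)(8.314)(266) = 7740 J.
ΔU = nCᵥΔT with Cᵥ = 5R/2: ΔU = (3.5)(20.79)(266) = 19351 J.
Q = ΔU + W = 19351 + 7740 = 27091 J.

Q ≈ 27100 J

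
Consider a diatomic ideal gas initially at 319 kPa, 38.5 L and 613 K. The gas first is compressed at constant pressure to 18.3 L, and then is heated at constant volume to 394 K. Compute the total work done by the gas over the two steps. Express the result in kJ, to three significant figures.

W_total ≈ -6.44 kJ

Step 1 (isobaric): W = PΔV = (319 kPa)(18.3 − 38.5 L) = -6444 J.
Step 2 (isochoric): W = 0 (constant volume).
W_total = -6444 + 0 = -6444 J.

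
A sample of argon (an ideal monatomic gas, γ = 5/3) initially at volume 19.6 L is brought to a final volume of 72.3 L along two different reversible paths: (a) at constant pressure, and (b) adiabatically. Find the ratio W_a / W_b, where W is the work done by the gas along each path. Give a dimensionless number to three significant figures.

Path (a) isobaric: W = P₁(V₂ − V₁) → W_a/(P₁V₁) = 2.689.
Path (b) adiabatic: W = P₁V₁(1 − (V₁/V₂)^(γ−1))/(γ−1) → W_b/(P₁V₁) = 0.8717.
W_a / W_b = 2.689 / 0.8717 = 3.085.

W_a / W_b ≈ 3.08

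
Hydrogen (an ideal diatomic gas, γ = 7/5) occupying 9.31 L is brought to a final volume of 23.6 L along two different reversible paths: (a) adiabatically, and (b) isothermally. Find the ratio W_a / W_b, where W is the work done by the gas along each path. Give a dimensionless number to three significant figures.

W_a / W_b ≈ 0.835

Path (a) adiabatic: W = P₁V₁(1 − (V₁/V₂)^(γ−1))/(γ−1) → W_a/(P₁V₁) = 0.7767.
Path (b) isothermal: W = P₁V₁ ln(V₂/V₁) → W_b/(P₁V₁) = 0.9302.
W_a / W_b = 0.7767 / 0.9302 = 0.835.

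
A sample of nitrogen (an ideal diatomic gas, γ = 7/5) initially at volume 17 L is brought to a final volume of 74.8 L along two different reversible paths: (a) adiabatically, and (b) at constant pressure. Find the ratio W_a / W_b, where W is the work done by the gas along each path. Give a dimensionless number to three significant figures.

W_a / W_b ≈ 0.329

Path (a) adiabatic: W = P₁V₁(1 − (V₁/V₂)^(γ−1))/(γ−1) → W_a/(P₁V₁) = 1.118.
Path (b) isobaric: W = P₁(V₂ − V₁) → W_b/(P₁V₁) = 3.4.
W_a / W_b = 1.118 / 3.4 = 0.3288.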